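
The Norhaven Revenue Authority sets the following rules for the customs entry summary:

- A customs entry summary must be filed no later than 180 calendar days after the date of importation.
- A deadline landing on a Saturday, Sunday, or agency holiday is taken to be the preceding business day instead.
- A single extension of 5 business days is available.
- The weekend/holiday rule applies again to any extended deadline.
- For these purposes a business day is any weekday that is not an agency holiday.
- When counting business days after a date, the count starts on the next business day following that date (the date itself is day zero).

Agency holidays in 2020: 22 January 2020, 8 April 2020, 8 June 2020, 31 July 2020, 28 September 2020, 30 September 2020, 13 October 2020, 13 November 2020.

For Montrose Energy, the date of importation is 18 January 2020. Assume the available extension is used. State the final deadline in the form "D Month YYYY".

Adding 180 calendar days to 18 January 2020 gives 16 July 2020.
16 July 2020 (Thursday) is already a business day.
Applying the 5-business-day extension: 5 business days after 16 July 2020 is 23 July 2020.
23 July 2020 falls on a Thursday, which is a business day, so no adjustment is needed.
Deadline: 23 July 2020.

23 July 2020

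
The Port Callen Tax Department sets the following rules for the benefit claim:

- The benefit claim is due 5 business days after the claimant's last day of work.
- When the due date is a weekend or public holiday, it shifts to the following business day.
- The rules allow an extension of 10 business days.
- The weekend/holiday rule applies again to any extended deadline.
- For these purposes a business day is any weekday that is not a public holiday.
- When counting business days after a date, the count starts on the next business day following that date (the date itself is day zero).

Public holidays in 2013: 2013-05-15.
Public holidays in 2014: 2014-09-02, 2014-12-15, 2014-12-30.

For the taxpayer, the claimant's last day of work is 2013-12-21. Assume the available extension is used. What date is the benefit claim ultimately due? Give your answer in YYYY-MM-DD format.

2014-01-10

5 business days after 2013-12-21, excluding weekends and holidays, is 2013-12-27.
2013-12-27 (Friday) is already a business day.
The 10-business-day extension runs from 2013-12-27 to 2014-01-10.
2014-01-10 is a Friday and not a listed holiday, so it stands.
Deadline: 2014-01-10.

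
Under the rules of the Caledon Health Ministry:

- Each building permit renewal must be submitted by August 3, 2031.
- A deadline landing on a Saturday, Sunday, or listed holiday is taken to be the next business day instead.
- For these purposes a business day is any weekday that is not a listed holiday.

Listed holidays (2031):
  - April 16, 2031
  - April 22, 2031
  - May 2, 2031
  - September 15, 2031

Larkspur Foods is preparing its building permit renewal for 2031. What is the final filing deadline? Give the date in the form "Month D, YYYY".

The stated deadline is August 3, 2031.
August 3, 2031 is a Sunday, so it moves to the next business day, August 4, 2031 (Monday).
Deadline: August 4, 2031.

August 4, 2031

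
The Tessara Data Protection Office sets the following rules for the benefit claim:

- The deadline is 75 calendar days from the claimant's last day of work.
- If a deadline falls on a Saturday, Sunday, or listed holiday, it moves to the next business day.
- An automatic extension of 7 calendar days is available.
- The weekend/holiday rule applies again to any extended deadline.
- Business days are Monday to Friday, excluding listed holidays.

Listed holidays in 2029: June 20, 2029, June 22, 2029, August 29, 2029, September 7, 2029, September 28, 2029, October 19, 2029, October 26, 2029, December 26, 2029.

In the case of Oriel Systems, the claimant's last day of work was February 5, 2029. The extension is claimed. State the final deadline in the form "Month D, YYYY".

April 30, 2029

Adding 75 calendar days to February 5, 2029 gives April 21, 2029.
April 21, 2029 is a Saturday; the next business day is April 23, 2029 (Monday).
With the 7-day extension, April 23, 2029 becomes April 30, 2029.
April 30, 2029 falls on a Monday, which is a business day, so no adjustment is needed.
Deadline: April 30, 2029.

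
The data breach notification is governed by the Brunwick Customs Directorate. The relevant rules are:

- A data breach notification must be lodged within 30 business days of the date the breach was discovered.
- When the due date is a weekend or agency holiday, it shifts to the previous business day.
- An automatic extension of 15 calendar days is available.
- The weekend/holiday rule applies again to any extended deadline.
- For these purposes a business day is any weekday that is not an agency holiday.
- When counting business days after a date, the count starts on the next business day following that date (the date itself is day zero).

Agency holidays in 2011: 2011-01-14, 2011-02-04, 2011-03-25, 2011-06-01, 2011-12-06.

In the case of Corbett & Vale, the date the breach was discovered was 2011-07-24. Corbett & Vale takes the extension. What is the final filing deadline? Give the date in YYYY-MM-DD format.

2011-09-16

Counting 30 business days after 2011-07-24 (skipping weekends and listed holidays) reaches 2011-09-02.
2011-09-02 is a Friday and not a listed holiday, so it stands.
With the 15-day extension, 2011-09-02 becomes 2011-09-17.
Because 2011-09-17 is a Saturday, the deadline becomes 2011-09-16 (Friday).
The final due date is 2011-09-16.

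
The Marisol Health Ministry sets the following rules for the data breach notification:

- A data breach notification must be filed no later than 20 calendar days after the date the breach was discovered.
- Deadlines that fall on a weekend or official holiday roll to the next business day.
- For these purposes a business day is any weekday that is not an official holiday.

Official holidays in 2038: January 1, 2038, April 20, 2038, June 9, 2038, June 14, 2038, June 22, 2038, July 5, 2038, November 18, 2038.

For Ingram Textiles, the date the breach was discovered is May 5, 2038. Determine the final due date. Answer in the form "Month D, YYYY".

From May 5, 2038, 20 calendar days later is May 25, 2038.
May 25, 2038 is a Tuesday and not a listed holiday, so it stands.
So the filing is due May 25, 2038.

May 25, 2038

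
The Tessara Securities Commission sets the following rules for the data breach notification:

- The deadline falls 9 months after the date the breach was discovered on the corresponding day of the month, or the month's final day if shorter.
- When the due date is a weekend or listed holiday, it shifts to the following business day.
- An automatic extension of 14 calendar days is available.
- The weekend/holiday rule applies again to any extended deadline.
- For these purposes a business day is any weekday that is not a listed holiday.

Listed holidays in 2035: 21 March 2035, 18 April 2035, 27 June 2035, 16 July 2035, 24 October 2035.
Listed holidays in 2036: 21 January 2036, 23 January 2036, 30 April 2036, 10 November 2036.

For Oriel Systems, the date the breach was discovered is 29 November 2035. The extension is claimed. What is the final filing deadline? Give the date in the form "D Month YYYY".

12 September 2036

9 months from 29 November 2035 is 29 August 2036.
29 August 2036 (Friday) is already a business day.
The 14-calendar-day extension moves the deadline from 29 August 2036 to 12 September 2036.
12 September 2036 (Friday) is already a business day.
The final due date is 12 September 2036.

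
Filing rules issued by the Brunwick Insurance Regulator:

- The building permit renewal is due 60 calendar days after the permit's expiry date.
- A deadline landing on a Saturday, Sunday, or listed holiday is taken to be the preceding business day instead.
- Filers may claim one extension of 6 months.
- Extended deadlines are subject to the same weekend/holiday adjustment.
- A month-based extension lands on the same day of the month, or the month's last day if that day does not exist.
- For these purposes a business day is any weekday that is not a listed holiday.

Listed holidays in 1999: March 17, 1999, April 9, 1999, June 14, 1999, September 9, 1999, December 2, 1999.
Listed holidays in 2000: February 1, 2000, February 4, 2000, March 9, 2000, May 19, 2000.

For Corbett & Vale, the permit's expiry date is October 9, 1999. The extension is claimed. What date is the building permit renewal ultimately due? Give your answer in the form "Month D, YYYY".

Trigger date October 9, 1999 + 60 calendar days = December 8, 1999.
Since December 8, 1999 is a Wednesday and not a holiday, the date is unchanged.
Applying the 6 months extension: 6 months after December 8, 1999 is June 8, 2000.
June 8, 2000 falls on a Thursday, which is a business day, so no adjustment is needed.
Final deadline: June 8, 2000.

June 8, 2000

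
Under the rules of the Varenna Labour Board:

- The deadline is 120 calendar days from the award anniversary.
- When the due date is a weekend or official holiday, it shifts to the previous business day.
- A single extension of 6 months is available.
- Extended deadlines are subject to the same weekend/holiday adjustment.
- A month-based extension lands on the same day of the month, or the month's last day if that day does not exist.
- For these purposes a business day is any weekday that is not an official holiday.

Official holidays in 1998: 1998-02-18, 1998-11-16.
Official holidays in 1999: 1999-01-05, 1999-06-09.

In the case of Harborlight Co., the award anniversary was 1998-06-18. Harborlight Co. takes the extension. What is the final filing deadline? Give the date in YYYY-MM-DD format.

Trigger date 1998-06-18 + 120 calendar days = 1998-10-16.
1998-10-16 (Friday) is already a business day.
Applying the 6 months extension: 6 months after 1998-10-16 is 1999-04-16.
1999-04-16 (Friday) is already a business day.
So the filing is due 1999-04-16.

1999-04-16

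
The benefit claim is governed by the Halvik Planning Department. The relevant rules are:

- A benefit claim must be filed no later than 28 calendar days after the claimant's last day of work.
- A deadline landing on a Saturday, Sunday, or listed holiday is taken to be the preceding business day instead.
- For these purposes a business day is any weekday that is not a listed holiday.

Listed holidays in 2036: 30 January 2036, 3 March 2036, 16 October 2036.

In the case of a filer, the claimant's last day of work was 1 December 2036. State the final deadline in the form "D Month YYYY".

29 December 2036

28 calendar days after 1 December 2036 is 29 December 2036.
29 December 2036 (Monday) is already a business day.
Final deadline: 29 December 2036.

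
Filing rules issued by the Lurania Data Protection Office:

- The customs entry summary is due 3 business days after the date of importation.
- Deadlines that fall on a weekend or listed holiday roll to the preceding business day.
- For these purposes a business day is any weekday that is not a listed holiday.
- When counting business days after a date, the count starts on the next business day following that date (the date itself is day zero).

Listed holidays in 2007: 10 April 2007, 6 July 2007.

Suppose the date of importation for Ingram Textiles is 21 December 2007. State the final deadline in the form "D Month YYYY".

Starting the day after 21 December 2007 and counting 3 business days lands on 26 December 2007.
26 December 2007 (Wednesday) is already a business day.
So the filing is due 26 December 2007.

26 December 2007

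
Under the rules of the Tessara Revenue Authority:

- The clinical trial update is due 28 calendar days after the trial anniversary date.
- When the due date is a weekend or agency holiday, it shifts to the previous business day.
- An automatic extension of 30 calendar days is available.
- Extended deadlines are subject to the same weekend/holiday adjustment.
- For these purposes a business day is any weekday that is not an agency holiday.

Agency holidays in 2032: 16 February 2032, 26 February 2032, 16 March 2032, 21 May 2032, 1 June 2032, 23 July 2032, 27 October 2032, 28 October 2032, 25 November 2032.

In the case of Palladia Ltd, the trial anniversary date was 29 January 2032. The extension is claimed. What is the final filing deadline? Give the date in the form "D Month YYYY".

26 March 2032

Trigger date 29 January 2032 + 28 calendar days = 26 February 2032.
26 February 2032 is a listed holiday; the preceding business day is 25 February 2032 (Wednesday).
Add the 30 calendar-day extension to 25 February 2032: 26 March 2032.
26 March 2032 falls on a Friday, which is a business day, so no adjustment is needed.
So the filing is due 26 March 2032.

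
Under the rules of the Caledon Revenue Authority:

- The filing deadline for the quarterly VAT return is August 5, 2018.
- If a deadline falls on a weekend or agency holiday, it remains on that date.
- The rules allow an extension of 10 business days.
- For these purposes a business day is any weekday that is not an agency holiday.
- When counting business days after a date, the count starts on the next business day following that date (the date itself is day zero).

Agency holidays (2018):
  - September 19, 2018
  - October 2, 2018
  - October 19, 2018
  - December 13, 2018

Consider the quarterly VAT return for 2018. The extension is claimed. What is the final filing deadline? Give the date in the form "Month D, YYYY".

Start from the fixed due date, August 5, 2018.
No adjustment is made for weekends or holidays, so August 5, 2018 stands.
Applying the 10-business-day extension: 10 business days after August 5, 2018 is August 17, 2018.
No adjustment is made for weekends or holidays, so August 17, 2018 stands.
Final deadline: August 17, 2018.

August 17, 2018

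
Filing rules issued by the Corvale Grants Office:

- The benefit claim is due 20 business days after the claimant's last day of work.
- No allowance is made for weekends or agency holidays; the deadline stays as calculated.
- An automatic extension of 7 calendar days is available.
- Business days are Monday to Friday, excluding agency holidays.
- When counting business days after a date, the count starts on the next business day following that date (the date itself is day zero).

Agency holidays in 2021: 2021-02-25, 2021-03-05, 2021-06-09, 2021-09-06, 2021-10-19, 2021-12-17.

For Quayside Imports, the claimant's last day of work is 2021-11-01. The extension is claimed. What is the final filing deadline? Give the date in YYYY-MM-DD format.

Counting 20 business days after 2021-11-01 (skipping weekends and listed holidays) reaches 2021-11-29.
2021-11-29 is a Monday; no weekend or holiday adjustment applies.
The 7-calendar-day extension moves the deadline from 2021-11-29 to 2021-12-06.
2021-12-06 falls on a Monday. The rules make no weekend/holiday allowance, so it remains 2021-12-06.
Deadline: 2021-12-06.

2021-12-06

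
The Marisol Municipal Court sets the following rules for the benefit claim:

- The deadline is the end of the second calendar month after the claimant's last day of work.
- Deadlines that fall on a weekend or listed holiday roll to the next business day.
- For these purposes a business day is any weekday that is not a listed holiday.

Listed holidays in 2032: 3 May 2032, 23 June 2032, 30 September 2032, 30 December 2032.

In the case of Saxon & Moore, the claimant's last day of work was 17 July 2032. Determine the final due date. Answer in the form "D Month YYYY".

2 months after 17 July 2032 is September 2032; that month ends on 30 September 2032.
Because 30 September 2032 is a listed holiday, the deadline becomes 1 October 2032 (Friday).
Deadline: 1 October 2032.

1 October 2032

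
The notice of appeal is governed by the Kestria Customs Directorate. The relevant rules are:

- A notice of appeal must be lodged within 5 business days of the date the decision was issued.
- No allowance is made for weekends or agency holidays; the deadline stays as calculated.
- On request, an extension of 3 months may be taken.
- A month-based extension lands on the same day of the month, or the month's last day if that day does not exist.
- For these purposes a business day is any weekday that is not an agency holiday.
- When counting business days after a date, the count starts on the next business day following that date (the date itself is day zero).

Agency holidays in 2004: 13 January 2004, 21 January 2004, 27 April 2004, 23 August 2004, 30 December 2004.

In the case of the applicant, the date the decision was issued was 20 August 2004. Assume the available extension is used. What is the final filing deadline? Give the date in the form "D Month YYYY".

Starting the day after 20 August 2004 and counting 5 business days lands on 30 August 2004.
30 August 2004 is a Monday; no weekend or holiday adjustment applies.
Applying the 3 months extension: 3 months after 30 August 2004 is 30 November 2004.
30 November 2004 falls on a Tuesday. The rules make no weekend/holiday allowance, so it remains 30 November 2004.
So the filing is due 30 November 2004.

30 November 2004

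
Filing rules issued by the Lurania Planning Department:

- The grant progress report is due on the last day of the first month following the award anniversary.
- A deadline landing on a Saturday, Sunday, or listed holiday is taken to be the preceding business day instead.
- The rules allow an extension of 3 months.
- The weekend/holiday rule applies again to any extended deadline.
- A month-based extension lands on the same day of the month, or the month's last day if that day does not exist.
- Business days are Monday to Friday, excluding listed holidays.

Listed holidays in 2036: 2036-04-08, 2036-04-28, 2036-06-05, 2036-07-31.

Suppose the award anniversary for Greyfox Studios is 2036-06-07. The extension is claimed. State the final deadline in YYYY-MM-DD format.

2036-10-30

The first month after 2036-06-07 is July 2036, whose last day is 2036-07-31.
2036-07-31 falls on a listed holiday. Rolling to the preceding business day gives 2036-07-30, a Wednesday.
The 3 months extension carries 2036-07-30 to 2036-10-30.
Since 2036-10-30 is a Thursday and not a holiday, the date is unchanged.
The final due date is 2036-10-30.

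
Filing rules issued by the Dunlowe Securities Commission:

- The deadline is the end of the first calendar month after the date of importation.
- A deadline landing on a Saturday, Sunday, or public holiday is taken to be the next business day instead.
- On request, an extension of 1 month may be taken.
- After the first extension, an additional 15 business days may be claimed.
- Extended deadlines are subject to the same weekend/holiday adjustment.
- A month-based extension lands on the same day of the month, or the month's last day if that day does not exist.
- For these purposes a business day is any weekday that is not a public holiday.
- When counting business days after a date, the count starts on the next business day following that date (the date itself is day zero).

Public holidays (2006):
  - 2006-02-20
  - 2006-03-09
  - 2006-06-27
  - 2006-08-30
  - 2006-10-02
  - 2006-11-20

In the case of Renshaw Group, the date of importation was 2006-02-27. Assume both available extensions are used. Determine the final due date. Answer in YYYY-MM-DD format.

2006-05-22

The first month after 2006-02-27 is March 2006, whose last day is 2006-03-31.
2006-03-31 is a Friday and not a listed holiday, so it stands.
Applying the 1 month extension: 1 month after 2006-03-31 is 2006-04-30 (day 31 does not exist in April, so the month's last day is used).
2006-04-30 falls on a Sunday. Rolling to the next business day gives 2006-05-01, a Monday.
Counting 15 further business days from 2006-05-01 reaches 2006-05-22.
2006-05-22 falls on a Monday, which is a business day, so no adjustment is needed.
Deadline: 2006-05-22.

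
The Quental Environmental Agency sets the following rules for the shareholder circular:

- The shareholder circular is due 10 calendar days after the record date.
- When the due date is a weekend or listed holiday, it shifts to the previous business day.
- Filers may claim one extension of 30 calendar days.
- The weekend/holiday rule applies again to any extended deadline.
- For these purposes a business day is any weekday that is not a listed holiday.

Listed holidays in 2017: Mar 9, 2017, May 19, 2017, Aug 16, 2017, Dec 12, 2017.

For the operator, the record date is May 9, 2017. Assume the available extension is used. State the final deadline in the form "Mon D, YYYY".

Trigger date May 9, 2017 + 10 calendar days = May 19, 2017.
Because May 19, 2017 is a listed holiday, the deadline becomes May 18, 2017 (Thursday).
Add the 30 calendar-day extension to May 18, 2017: Jun 17, 2017.
Jun 17, 2017 is a Saturday, so it moves to the preceding business day, Jun 16, 2017 (Friday).
So the filing is due Jun 16, 2017.

Jun 16, 2017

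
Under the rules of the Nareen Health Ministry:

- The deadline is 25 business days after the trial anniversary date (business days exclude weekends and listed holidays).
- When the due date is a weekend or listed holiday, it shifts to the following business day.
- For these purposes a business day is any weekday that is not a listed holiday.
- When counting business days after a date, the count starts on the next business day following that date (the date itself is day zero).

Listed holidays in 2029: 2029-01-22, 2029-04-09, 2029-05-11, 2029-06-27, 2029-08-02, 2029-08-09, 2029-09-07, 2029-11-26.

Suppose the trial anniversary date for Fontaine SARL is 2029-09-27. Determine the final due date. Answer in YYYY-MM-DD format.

Counting 25 business days after 2029-09-27 (skipping weekends and listed holidays) reaches 2029-11-01.
2029-11-01 (Thursday) is already a business day.
So the filing is due 2029-11-01.

2029-11-01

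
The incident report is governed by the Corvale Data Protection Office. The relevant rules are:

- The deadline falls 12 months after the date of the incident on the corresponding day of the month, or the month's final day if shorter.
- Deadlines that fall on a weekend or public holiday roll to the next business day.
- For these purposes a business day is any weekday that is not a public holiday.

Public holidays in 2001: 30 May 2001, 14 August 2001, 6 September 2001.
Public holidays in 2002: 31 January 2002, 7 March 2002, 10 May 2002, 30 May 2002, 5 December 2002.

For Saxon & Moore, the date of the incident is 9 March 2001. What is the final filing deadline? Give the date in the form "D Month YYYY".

Moving 12 months forward from 9 March 2001 on the corresponding day gives 9 March 2002.
9 March 2002 falls on a Saturday. Rolling to the next business day gives 11 March 2002, a Monday.
Final deadline: 11 March 2002.

11 March 2002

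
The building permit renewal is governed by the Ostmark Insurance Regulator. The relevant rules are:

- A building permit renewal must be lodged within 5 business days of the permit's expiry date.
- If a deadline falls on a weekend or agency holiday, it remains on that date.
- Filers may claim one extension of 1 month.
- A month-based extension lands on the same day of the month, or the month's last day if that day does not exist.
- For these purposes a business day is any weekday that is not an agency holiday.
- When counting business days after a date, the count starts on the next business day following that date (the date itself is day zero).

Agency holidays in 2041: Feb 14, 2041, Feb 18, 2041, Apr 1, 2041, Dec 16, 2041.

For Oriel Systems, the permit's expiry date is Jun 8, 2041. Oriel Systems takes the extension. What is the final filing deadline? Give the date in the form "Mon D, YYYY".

5 business days after Jun 8, 2041, excluding weekends and holidays, is Jun 14, 2041.
Jun 14, 2041 is a Friday; no weekend or holiday adjustment applies.
The 1 month extension carries Jun 14, 2041 to Jul 14, 2041.
Jul 14, 2041 falls on a Sunday. The rules make no weekend/holiday allowance, so it remains Jul 14, 2041.
So the filing is due Jul 14, 2041.

Jul 14, 2041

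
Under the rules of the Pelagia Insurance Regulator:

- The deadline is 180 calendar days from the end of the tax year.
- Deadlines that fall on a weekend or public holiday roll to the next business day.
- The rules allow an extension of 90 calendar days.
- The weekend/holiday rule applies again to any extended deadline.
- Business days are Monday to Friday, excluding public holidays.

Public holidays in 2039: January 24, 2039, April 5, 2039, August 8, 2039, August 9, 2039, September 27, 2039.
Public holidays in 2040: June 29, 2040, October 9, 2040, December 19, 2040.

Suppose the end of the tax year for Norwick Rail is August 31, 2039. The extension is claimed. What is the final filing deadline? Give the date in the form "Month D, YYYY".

180 calendar days after August 31, 2039 is February 27, 2040.
February 27, 2040 is a Monday and not a listed holiday, so it stands.
The 90-calendar-day extension moves the deadline from February 27, 2040 to May 27, 2040.
Because May 27, 2040 is a Sunday, the deadline becomes May 28, 2040 (Monday).
The final due date is May 28, 2040.

May 28, 2040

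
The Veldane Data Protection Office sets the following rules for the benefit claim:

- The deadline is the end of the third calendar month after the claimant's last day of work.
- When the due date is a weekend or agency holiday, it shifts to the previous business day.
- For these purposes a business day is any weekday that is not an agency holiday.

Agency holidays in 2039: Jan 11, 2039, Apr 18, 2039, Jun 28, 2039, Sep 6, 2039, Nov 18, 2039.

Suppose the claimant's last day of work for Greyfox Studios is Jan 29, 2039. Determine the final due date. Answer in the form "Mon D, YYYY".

3 months after Jan 29, 2039 is April 2039; that month ends on Apr 30, 2039.
Because Apr 30, 2039 is a Saturday, the deadline becomes Apr 29, 2039 (Friday).
So the filing is due Apr 29, 2039.

Apr 29, 2039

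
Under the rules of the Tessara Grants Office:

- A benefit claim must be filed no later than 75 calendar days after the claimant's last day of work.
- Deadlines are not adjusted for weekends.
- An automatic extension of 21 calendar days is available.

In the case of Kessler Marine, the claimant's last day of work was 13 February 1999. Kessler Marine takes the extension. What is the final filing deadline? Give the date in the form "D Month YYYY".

Trigger date 13 February 1999 + 75 calendar days = 29 April 1999.
29 April 1999 is a Thursday; no weekend or holiday adjustment applies.
Add the 21 calendar-day extension to 29 April 1999: 20 May 1999.
20 May 1999 is a Thursday; no weekend or holiday adjustment applies.
The final due date is 20 May 1999.

20 May 1999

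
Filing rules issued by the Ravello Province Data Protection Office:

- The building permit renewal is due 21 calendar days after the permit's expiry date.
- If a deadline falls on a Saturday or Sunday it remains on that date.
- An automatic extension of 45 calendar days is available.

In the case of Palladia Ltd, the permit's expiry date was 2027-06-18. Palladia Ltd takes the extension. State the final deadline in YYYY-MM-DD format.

Trigger date 2027-06-18 + 21 calendar days = 2027-07-09.
2027-07-09 falls on a Friday. The rules make no weekend/holiday allowance, so it remains 2027-07-09.
With the 45-day extension, 2027-07-09 becomes 2027-08-23.
No adjustment is made for weekends or holidays, so 2027-08-23 stands.
Final deadline: 2027-08-23.

2027-08-23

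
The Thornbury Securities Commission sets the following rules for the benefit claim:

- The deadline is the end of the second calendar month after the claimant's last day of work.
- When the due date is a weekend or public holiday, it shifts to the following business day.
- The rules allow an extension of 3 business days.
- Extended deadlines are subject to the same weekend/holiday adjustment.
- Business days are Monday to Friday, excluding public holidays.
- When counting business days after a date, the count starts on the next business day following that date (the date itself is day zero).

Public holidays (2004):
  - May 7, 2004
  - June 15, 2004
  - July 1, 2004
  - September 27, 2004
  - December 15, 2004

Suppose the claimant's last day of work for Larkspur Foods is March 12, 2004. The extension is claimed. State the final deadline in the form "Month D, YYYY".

June 3, 2004

The second month after March 12, 2004 is May 2004, whose last day is May 31, 2004.
May 31, 2004 (Monday) is already a business day.
The 3-business-day extension runs from May 31, 2004 to June 3, 2004.
June 3, 2004 is a Thursday and not a listed holiday, so it stands.
Deadline: June 3, 2004.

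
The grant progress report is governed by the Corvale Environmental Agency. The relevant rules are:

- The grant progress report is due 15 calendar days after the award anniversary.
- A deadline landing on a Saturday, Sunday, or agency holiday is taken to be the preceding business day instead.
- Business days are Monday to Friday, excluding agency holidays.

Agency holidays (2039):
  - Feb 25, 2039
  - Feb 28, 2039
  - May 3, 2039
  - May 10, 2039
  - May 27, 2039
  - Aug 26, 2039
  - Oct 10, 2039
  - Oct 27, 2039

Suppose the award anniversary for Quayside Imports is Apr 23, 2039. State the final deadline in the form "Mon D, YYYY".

From Apr 23, 2039, 15 calendar days later is May 8, 2039.
May 8, 2039 is a Sunday, so it moves to the preceding business day, May 6, 2039 (Friday).
The final due date is May 6, 2039.

May 6, 2039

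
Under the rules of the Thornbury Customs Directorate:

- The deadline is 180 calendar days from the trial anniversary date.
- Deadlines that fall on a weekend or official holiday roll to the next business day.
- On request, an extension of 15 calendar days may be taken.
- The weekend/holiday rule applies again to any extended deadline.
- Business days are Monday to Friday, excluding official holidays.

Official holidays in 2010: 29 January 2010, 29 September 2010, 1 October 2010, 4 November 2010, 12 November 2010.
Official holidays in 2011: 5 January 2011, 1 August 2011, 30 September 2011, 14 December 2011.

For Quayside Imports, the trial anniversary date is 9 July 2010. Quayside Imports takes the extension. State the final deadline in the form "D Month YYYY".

21 January 2011

From 9 July 2010, 180 calendar days later is 5 January 2011.
5 January 2011 falls on a listed holiday. Rolling to the next business day gives 6 January 2011, a Thursday.
With the 15-day extension, 6 January 2011 becomes 21 January 2011.
Since 21 January 2011 is a Friday and not a holiday, the date is unchanged.
The final due date is 21 January 2011.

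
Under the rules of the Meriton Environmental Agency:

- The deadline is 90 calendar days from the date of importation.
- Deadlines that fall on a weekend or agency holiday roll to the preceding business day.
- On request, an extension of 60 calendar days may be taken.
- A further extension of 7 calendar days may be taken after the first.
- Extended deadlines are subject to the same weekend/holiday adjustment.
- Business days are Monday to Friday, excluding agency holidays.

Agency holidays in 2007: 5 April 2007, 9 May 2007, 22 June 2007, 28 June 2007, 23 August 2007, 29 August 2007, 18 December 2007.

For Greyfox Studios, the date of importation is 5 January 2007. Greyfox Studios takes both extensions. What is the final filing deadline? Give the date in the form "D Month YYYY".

8 June 2007

90 calendar days after 5 January 2007 is 5 April 2007.
Because 5 April 2007 is a listed holiday, the deadline becomes 4 April 2007 (Wednesday).
Add the 60 calendar-day extension to 4 April 2007: 3 June 2007.
3 June 2007 is a Sunday; the preceding business day is 1 June 2007 (Friday).
The 7-calendar-day extension moves the deadline from 1 June 2007 to 8 June 2007.
8 June 2007 falls on a Friday, which is a business day, so no adjustment is needed.
Final deadline: 8 June 2007.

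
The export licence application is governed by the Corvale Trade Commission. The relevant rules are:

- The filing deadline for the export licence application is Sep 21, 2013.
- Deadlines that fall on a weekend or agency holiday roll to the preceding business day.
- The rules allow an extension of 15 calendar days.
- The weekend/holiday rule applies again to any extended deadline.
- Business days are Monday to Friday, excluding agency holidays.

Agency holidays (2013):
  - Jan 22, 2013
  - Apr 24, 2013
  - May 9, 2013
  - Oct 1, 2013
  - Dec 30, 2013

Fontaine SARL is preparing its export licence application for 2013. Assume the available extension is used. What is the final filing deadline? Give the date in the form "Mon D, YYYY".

Oct 4, 2013

Start from the fixed due date, Sep 21, 2013.
Because Sep 21, 2013 is a Saturday, the deadline becomes Sep 20, 2013 (Friday).
Add the 15 calendar-day extension to Sep 20, 2013: Oct 5, 2013.
Oct 5, 2013 is a Saturday; the preceding business day is Oct 4, 2013 (Friday).
Final deadline: Oct 4, 2013.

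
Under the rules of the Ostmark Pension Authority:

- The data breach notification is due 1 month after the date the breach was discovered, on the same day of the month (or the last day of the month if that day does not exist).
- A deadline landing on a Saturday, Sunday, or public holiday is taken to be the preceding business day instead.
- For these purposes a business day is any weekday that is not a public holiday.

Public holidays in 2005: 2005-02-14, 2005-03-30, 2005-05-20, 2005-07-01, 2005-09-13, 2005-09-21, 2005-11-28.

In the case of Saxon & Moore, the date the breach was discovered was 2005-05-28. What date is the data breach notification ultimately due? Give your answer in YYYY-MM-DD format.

2005-06-28

1 month after 2005-05-28, on the same day of the month, is 2005-06-28.
Since 2005-06-28 is a Tuesday and not a holiday, the date is unchanged.
The final due date is 2005-06-28.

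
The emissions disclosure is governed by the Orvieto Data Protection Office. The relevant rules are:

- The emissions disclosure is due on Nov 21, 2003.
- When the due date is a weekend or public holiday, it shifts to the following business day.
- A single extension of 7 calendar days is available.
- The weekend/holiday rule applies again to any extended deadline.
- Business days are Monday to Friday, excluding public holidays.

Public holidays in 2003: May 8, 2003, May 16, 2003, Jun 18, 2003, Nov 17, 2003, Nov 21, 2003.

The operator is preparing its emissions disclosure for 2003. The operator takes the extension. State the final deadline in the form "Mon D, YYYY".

Dec 1, 2003

Start from the fixed due date, Nov 21, 2003.
Nov 21, 2003 is a listed holiday, so it moves to the next business day, Nov 24, 2003 (Monday).
Add the 7 calendar-day extension to Nov 24, 2003: Dec 1, 2003.
Dec 1, 2003 falls on a Monday, which is a business day, so no adjustment is needed.
Deadline: Dec 1, 2003.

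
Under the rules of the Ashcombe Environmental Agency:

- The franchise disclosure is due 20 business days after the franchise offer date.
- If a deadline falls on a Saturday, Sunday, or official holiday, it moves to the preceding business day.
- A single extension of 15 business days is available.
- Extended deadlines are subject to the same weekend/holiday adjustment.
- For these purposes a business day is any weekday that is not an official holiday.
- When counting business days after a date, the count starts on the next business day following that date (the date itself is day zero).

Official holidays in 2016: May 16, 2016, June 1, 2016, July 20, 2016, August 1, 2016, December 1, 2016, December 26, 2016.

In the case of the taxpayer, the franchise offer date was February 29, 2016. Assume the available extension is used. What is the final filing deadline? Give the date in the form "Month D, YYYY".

April 18, 2016

Starting the day after February 29, 2016 and counting 20 business days lands on March 28, 2016.
March 28, 2016 falls on a Monday, which is a business day, so no adjustment is needed.
Counting 15 further business days from March 28, 2016 reaches April 18, 2016.
April 18, 2016 falls on a Monday, which is a business day, so no adjustment is needed.
Deadline: April 18, 2016.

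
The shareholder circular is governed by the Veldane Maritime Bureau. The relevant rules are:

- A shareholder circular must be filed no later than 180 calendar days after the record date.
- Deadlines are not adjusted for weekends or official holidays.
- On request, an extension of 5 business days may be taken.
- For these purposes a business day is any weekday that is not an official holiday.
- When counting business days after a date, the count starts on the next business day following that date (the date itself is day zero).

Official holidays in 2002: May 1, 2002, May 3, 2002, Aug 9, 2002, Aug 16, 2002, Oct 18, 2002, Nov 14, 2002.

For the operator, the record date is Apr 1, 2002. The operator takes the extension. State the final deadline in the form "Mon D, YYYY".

Oct 4, 2002

From Apr 1, 2002, 180 calendar days later is Sep 28, 2002.
Sep 28, 2002 is a Saturday; no weekend or holiday adjustment applies.
Counting 5 further business days from Sep 28, 2002 reaches Oct 4, 2002.
Oct 4, 2002 falls on a Friday. The rules make no weekend/holiday allowance, so it remains Oct 4, 2002.
The final due date is Oct 4, 2002.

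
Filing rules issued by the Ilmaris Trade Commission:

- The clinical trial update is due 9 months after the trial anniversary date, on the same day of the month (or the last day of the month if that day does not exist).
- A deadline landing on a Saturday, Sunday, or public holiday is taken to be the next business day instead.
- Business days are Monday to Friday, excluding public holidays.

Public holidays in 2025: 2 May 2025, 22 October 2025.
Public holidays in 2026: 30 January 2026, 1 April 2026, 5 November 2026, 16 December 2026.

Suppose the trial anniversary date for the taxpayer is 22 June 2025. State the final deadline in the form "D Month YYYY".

9 months from 22 June 2025 is 22 March 2026.
22 March 2026 falls on a Sunday. Rolling to the next business day gives 23 March 2026, a Monday.
So the filing is due 23 March 2026.

23 March 2026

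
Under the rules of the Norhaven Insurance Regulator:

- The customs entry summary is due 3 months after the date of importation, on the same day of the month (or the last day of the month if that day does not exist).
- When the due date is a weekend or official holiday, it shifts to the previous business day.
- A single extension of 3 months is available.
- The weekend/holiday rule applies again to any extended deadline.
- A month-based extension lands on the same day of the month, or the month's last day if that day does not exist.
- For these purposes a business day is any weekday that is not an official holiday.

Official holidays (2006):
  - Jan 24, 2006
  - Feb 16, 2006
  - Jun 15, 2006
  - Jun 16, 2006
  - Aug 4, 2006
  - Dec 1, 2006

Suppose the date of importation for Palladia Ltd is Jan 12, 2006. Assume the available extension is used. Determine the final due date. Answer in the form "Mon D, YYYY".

3 months from Jan 12, 2006 is Apr 12, 2006.
Apr 12, 2006 is a Wednesday and not a listed holiday, so it stands.
Add 3 months to Apr 12, 2006: Jul 12, 2006.
Since Jul 12, 2006 is a Wednesday and not a holiday, the date is unchanged.
The final due date is Jul 12, 2006.

Jul 12, 2006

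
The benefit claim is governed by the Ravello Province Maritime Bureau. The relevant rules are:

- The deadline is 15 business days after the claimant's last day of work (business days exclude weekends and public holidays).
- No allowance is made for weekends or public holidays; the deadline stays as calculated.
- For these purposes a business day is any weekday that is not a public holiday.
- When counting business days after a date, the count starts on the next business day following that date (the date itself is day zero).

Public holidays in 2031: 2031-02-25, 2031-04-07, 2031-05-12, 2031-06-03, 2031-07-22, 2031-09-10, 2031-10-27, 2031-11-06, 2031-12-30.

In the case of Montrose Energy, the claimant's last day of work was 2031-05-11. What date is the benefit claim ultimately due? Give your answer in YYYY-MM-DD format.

2031-06-02

Starting the day after 2031-05-11 and counting 15 business days lands on 2031-06-02.
2031-06-02 falls on a Monday. The rules make no weekend/holiday allowance, so it remains 2031-06-02.
The final due date is 2031-06-02.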